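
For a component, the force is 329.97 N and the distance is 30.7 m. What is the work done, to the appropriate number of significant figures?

1.01 × 10^4 J

work done = 329.97 N × 30.7 m = 10130.079 J.
329.97 has 5 significant figures; 30.7 has 3.
Division/multiplication keeps the fewest: 3 significant figures.
Rounded: 1.01 × 10^4 J.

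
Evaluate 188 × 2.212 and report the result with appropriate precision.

188 × 2.212 = 415.856
Multiplication/division keeps the fewest significant figures: 188 → 3 s.f., 2.212 → 4 s.f.; limit is 3.
Rounded to 3 significant figures: 416.

416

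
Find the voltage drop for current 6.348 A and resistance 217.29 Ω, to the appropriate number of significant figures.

voltage drop = 6.348 A × 217.29 Ω = 1379.35692 V.
6.348 has 4 significant figures; 217.29 has 5.
Division/multiplication keeps the fewest: 4 significant figures.
Rounded: 1379 V.

1379 V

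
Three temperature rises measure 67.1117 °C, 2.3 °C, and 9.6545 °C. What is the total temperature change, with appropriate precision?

79.1 °C

67.1117 °C + 2.3 °C + 9.6545 °C = 79.0662 °C.
Addition/subtraction keeps the fewest decimal places: 67.1117 → 4 decimal places, 2.3 → 1 decimal place, 9.6545 → 4 decimal places; limit is 1.
Rounded to 1 decimal place: 79.1 °C.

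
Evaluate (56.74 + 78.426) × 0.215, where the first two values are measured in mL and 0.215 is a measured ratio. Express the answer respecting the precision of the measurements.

56.74 mL + 78.426 mL = 135.166 mL; the sum is limited to 2 decimal places (5 s.f.).
Carrying full precision, 135.166 × 0.215 = 29.06069 mL; 0.215 has 3 s.f., so the result keeps min(5, 3) = 3 s.f.
Rounded to 3 significant figures: 29.1 mL.

29.1 mL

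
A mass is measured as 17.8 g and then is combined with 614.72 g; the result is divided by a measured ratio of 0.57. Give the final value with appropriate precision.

17.8 g + 614.72 g = 632.52 g; the sum is limited to 1 decimal place (4 s.f.).
Carrying full precision, 632.52 ÷ 0.57 = 1109.68421053… g; 0.57 has 2 s.f., so the result keeps min(4, 2) = 2 s.f.
Rounded to 2 significant figures: 1.1 × 10³ g.

1.1 × 10³ g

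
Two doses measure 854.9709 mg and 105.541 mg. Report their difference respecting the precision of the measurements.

854.9709 mg − 105.541 mg = 749.4299 mg.
Addition/subtraction keeps the fewest decimal places: 854.9709 → 4 decimal places, 105.541 → 3 decimal places; limit is 3.
Rounded to 3 decimal places: 749.430 mg.

749.430 mg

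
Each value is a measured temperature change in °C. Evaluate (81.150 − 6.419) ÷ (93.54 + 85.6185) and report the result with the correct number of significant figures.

0.41712

81.150 − 6.419 = 74.731, limited to 3 d.p. → 5 s.f.; 93.54 + 85.6185 = 179.1585, limited to 2 d.p. → 5 s.f.
Carrying full precision, 74.731 ÷ 179.1585 = 0.417122268829…; keep min(5, 5) = 5 s.f.
Rounded to 5 significant figures: 0.41712.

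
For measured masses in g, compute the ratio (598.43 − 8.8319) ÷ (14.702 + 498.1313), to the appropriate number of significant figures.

1.1497

598.43 − 8.8319 = 589.5981, limited to 2 d.p. → 5 s.f.; 14.702 + 498.1313 = 512.8333, limited to 3 d.p. → 6 s.f.
Carrying full precision, 589.5981 ÷ 512.8333 = 1.14968762754…; keep min(5, 6) = 5 s.f.
Rounded to 5 significant figures: 1.1497.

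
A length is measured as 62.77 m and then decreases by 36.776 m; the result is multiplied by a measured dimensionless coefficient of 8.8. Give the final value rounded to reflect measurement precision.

62.77 m − 36.776 m = 25.994 m; the difference is limited to 2 decimal places (4 s.f.).
Carrying full precision, 25.994 × 8.8 = 228.7472 m; 8.8 has 2 s.f., so the result keeps min(4, 2) = 2 s.f.
Rounded to 2 significant figures: 2.3 × 10² m.

2.3 × 10² m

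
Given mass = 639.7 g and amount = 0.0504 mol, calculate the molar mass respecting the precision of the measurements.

1.27 × 10^4 g/mol

molar mass = 639.7 g ÷ 0.0504 mol = 12692.4603175… g/mol.
639.7 has 4 significant figures; 0.0504 has 3.
Division/multiplication keeps the fewest: 3 significant figures.
Rounded: 1.27 × 10^4 g/mol.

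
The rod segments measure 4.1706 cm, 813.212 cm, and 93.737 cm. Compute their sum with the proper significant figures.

4.1706 cm + 813.212 cm + 93.737 cm = 911.1196 cm.
Addition/subtraction keeps the fewest decimal places: 4.1706 → 4 decimal places, 813.212 → 3 decimal places, 93.737 → 3 decimal places; limit is 3.
Rounded to 3 decimal places: 911.120 cm.

911.120 cm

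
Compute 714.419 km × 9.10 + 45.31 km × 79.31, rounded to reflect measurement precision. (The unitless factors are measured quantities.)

1.009 × 10^4 km

714.419 × 9.10 = 6501.2129 → 6.50 × 10^3 km (3 s.f., last digit at the 10^1 place).
45.31 × 79.31 = 3593.5361 → 3594 km (4 s.f., last digit at the 10^0 place).
Sum: 10094.749 km; keep the coarser place, 10^1.
Result: 1.009 × 10^4 km.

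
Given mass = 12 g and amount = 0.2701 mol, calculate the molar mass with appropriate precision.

44 g/mol

molar mass = 12 g ÷ 0.2701 mol = 44.4279896335… g/mol.
12 has 2 significant figures; 0.2701 has 4.
Division/multiplication keeps the fewest: 2 significant figures.
Rounded: 44 g/mol.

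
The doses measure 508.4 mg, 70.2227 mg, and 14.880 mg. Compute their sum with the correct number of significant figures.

508.4 mg + 70.2227 mg + 14.880 mg = 593.5027 mg.
Addition/subtraction keeps the fewest decimal places: 508.4 → 1 decimal place, 70.2227 → 4 decimal places, 14.880 → 3 decimal places; limit is 1.
Rounded to 1 decimal place: 593.5 mg.

593.5 mg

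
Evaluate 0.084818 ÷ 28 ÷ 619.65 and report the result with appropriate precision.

0.084818 ÷ 28 ÷ 619.65 = 0.00000488858918053…
Multiplication/division keeps the fewest significant figures: 0.084818 → 5 s.f., 28 → 2 s.f., 619.65 → 5 s.f.; limit is 2.
Rounded to 2 significant figures: 4.9 × 10⁻⁶.

4.9 × 10⁻⁶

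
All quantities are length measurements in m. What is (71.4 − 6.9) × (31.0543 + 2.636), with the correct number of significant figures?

2.17 × 10^3 m²

71.4 − 6.9 = 64.5, limited to 1 d.p. → 3 s.f.; 31.0543 + 2.636 = 33.6903, limited to 3 d.p. → 5 s.f.
Carrying full precision, 64.5 × 33.6903 = 2173.02435; keep min(3, 5) = 3 s.f.
Rounded to 3 significant figures: 2.17 × 10^3 m².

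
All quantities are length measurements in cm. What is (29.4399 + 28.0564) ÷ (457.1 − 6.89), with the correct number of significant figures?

0.1277

29.4399 + 28.0564 = 57.4963, limited to 4 d.p. → 6 s.f.; 457.1 − 6.89 = 450.21, limited to 1 d.p. → 4 s.f.
Carrying full precision, 57.4963 ÷ 450.21 = 0.127709957575…; keep min(6, 4) = 4 s.f.
Rounded to 4 significant figures: 0.1277.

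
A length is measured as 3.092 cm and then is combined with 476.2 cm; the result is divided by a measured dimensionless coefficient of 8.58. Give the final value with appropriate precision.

3.092 cm + 476.2 cm = 479.292 cm; the sum is limited to 1 decimal place (4 s.f.).
Carrying full precision, 479.292 ÷ 8.58 = 55.8615384615… cm; 8.58 has 3 s.f., so the result keeps min(4, 3) = 3 s.f.
Rounded to 3 significant figures: 55.9 cm.

55.9 cm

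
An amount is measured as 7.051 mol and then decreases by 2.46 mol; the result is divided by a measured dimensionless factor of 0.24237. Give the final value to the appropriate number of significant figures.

7.051 mol − 2.46 mol = 4.591 mol; the difference is limited to 2 decimal places (3 s.f.).
Carrying full precision, 4.591 ÷ 0.24237 = 18.9421132979… mol; 0.24237 has 5 s.f., so the result keeps min(3, 5) = 3 s.f.
Rounded to 3 significant figures: 18.9 mol.

18.9 mol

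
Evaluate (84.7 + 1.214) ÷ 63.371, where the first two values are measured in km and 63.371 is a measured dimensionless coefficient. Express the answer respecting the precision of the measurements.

1.36 km

84.7 km + 1.214 km = 85.914 km; the sum is limited to 1 decimal place (3 s.f.).
Carrying full precision, 85.914 ÷ 63.371 = 1.35573053921… km; 63.371 has 5 s.f., so the result keeps min(3, 5) = 3 s.f.
Rounded to 3 significant figures: 1.36 km.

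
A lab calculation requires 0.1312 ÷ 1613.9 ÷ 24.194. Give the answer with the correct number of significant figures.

3.360 × 10^-6

0.1312 ÷ 1613.9 ÷ 24.194 = 0.00000336007937737…
Multiplication/division keeps the fewest significant figures: 0.1312 → 4 s.f., 1613.9 → 5 s.f., 24.194 → 5 s.f.; limit is 4.
Rounded to 4 significant figures: 3.360 × 10^-6.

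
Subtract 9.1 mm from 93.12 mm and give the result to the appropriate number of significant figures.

93.12 mm − 9.1 mm = 84.02 mm.
Addition/subtraction keeps the fewest decimal places: 93.12 → 2 decimal places, 9.1 → 1 decimal place; limit is 1.
Rounded to 1 decimal place: 84.0 mm.

84.0 mm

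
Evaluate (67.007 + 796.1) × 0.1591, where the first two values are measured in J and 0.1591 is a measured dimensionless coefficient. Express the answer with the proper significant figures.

137.3 J

67.007 J + 796.1 J = 863.107 J; the sum is limited to 1 decimal place (4 s.f.).
Carrying full precision, 863.107 × 0.1591 = 137.3203237 J; 0.1591 has 4 s.f., so the result keeps min(4, 4) = 4 s.f.
Rounded to 4 significant figures: 137.3 J.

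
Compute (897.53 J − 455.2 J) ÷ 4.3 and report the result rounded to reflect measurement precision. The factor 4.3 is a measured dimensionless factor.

1.0 × 10^2 J

897.53 J − 455.2 J = 442.33 J; the difference is limited to 1 decimal place (4 s.f.).
Carrying full precision, 442.33 ÷ 4.3 = 102.86744186… J; 4.3 has 2 s.f., so the result keeps min(4, 2) = 2 s.f.
Rounded to 2 significant figures: 1.0 × 10^2 J.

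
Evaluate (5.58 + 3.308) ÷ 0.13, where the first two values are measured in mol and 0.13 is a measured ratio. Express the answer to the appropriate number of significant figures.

68 mol

5.58 mol + 3.308 mol = 8.888 mol; the sum is limited to 2 decimal places (3 s.f.).
Carrying full precision, 8.888 ÷ 0.13 = 68.3692307692… mol; 0.13 has 2 s.f., so the result keeps min(3, 2) = 2 s.f.
Rounded to 2 significant figures: 68 mol.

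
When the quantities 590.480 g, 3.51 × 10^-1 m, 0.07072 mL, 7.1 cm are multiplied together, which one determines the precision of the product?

590.480 g → 6 s.f.; 3.51 × 10^-1 m → 3 s.f.; 0.07072 mL → 4 s.f.; 7.1 cm → 2 s.f.
The fewest is 2 significant figures, from 7.1 cm.

7.1 cm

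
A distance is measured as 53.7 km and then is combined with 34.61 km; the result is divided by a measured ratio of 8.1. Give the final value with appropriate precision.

11 km

53.7 km + 34.61 km = 88.31 km; the sum is limited to 1 decimal place (3 s.f.).
Carrying full precision, 88.31 ÷ 8.1 = 10.9024691358… km; 8.1 has 2 s.f., so the result keeps min(3, 2) = 2 s.f.
Rounded to 2 significant figures: 11 km.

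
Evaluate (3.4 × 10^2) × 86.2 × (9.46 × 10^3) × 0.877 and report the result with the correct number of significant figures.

2.4 × 10^8

(3.4 × 10^2) × 86.2 × (9.46 × 10^3) × 0.877 = 243151477.36
Multiplication/division keeps the fewest significant figures: 3.4 × 10^2 → 2 s.f., 86.2 → 3 s.f., 9.46 × 10^3 → 3 s.f., 0.877 → 3 s.f.; limit is 2.
Rounded to 2 significant figures: 2.4 × 10^8.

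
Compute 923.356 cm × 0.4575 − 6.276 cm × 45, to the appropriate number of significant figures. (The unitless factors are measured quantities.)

923.356 × 0.4575 = 422.43537 → 422.4 cm (4 s.f., last digit at the 10^-1 place).
6.276 × 45 = 282.42 → 2.8 × 10^2 cm (2 s.f., last digit at the 10^1 place).
Difference: 140.01537 cm; keep the coarser place, 10^1.
Result: 1.4 × 10^2 cm.

1.4 × 10^2 cm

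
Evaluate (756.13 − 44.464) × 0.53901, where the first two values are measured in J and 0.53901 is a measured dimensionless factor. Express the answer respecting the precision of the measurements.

756.13 J − 44.464 J = 711.666 J; the difference is limited to 2 decimal places (5 s.f.).
Carrying full precision, 711.666 × 0.53901 = 383.59509066 J; 0.53901 has 5 s.f., so the result keeps min(5, 5) = 5 s.f.
Rounded to 5 significant figures: 383.60 J.

383.60 J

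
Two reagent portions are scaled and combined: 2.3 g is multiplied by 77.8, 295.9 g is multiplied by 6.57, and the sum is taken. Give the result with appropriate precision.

2.12 × 10^3 g

2.3 × 77.8 = 178.94 → 1.8 × 10^2 g (2 s.f., last digit at the 10^1 place).
295.9 × 6.57 = 1944.063 → 1.94 × 10^3 g (3 s.f., last digit at the 10^1 place).
Sum: 2123.003 g; keep the coarser place, 10^1.
Result: 2.12 × 10^3 g.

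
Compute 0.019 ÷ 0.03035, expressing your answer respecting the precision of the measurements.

0.019 ÷ 0.03035 = 0.626029654036…
Multiplication/division keeps the fewest significant figures: 0.019 → 2 s.f., 0.03035 → 4 s.f.; limit is 2.
Rounded to 2 significant figures: 0.63.

0.63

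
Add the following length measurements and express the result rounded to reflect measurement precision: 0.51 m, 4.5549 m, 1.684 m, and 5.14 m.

0.51 m + 4.5549 m + 1.684 m + 5.14 m = 11.8889 m.
Addition/subtraction keeps the fewest decimal places: 0.51 → 2 decimal places, 4.5549 → 4 decimal places, 1.684 → 3 decimal places, 5.14 → 2 decimal places; limit is 2.
Rounded to 2 decimal places: 11.89 m.

11.89 m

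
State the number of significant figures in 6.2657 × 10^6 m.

6.2657 × 10^6: in scientific notation every digit of the coefficient is significant.

5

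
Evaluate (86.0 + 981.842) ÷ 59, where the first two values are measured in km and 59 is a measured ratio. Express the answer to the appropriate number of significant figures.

86.0 km + 981.842 km = 1067.842 km; the sum is limited to 1 decimal place (5 s.f.).
Carrying full precision, 1067.842 ÷ 59 = 18.0990169492… km; 59 has 2 s.f., so the result keeps min(5, 2) = 2 s.f.
Rounded to 2 significant figures: 18 km.

18 km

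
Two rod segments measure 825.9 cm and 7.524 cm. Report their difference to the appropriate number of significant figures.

818.4 cm

825.9 cm − 7.524 cm = 818.376 cm.
Addition/subtraction keeps the fewest decimal places: 825.9 → 1 decimal place, 7.524 → 3 decimal places; limit is 1.
Rounded to 1 decimal place: 818.4 cm.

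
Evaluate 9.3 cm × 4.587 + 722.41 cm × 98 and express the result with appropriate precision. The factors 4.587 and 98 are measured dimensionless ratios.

7.1 × 10^4 cm

9.3 × 4.587 = 42.6591 → 43 cm (2 s.f., last digit at the 10^0 place).
722.41 × 98 = 70796.18 → 7.1 × 10^4 cm (2 s.f., last digit at the 10^3 place).
Sum: 70838.8391 cm; keep the coarser place, 10^3.
Result: 7.1 × 10^4 cm.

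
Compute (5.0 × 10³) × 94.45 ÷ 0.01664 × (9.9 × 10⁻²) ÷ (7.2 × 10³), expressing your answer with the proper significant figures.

3.9 × 10²

(5.0 × 10³) × 94.45 ÷ 0.01664 × (9.9 × 10⁻²) ÷ (7.2 × 10³) = 390.23061899…
Multiplication/division keeps the fewest significant figures: 5.0 × 10³ → 2 s.f., 94.45 → 4 s.f., 0.01664 → 4 s.f., 9.9 × 10⁻² → 2 s.f., 7.2 × 10³ → 2 s.f.; limit is 2.
Rounded to 2 significant figures: 3.9 × 10².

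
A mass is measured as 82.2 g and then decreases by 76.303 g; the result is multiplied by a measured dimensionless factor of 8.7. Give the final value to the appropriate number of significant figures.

82.2 g − 76.303 g = 5.897 g; the difference is limited to 1 decimal place (2 s.f.).
Carrying full precision, 5.897 × 8.7 = 51.3039 g; 8.7 has 2 s.f., so the result keeps min(2, 2) = 2 s.f.
Rounded to 2 significant figures: 51 g.

51 g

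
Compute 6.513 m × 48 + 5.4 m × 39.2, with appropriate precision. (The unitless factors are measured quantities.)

6.513 × 48 = 312.624 → 3.1 × 10^2 m (2 s.f., last digit at the 10^1 place).
5.4 × 39.2 = 211.68 → 2.1 × 10^2 m (2 s.f., last digit at the 10^1 place).
Sum: 524.304 m; keep the coarser place, 10^1.
Result: 5.2 × 10^2 m.

5.2 × 10^2 m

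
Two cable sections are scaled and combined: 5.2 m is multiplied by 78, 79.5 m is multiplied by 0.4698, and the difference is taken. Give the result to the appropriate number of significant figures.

5.2 × 78 = 405.6 → 4.1 × 10^2 m (2 s.f., last digit at the 10^1 place).
79.5 × 0.4698 = 37.3491 → 37.3 m (3 s.f., last digit at the 10^-1 place).
Difference: 368.2509 m; keep the coarser place, 10^1.
Result: 3.7 × 10^2 m.

3.7 × 10^2 m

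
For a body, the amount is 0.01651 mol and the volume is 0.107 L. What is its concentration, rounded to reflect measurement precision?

concentration = 0.01651 mol ÷ 0.107 L = 0.154299065421… mol/L.
0.01651 has 4 significant figures; 0.107 has 3.
Division/multiplication keeps the fewest: 3 significant figures.
Rounded: 0.154 mol/L.

0.154 mol/L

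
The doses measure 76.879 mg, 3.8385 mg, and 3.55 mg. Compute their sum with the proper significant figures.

84.27 mg

76.879 mg + 3.8385 mg + 3.55 mg = 84.2675 mg.
Addition/subtraction keeps the fewest decimal places: 76.879 → 3 decimal places, 3.8385 → 4 decimal places, 3.55 → 2 decimal places; limit is 2.
Rounded to 2 decimal places: 84.27 mg.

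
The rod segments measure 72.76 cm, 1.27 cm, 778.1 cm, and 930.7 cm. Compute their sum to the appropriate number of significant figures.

72.76 cm + 1.27 cm + 778.1 cm + 930.7 cm = 1782.83 cm.
Addition/subtraction keeps the fewest decimal places: 72.76 → 2 decimal places, 1.27 → 2 decimal places, 778.1 → 1 decimal place, 930.7 → 1 decimal place; limit is 1.
Rounded to 1 decimal place: 1782.8 cm.

1782.8 cm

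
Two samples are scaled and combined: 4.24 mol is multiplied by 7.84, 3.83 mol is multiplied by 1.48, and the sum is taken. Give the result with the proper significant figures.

38.9 mol

4.24 × 7.84 = 33.2416 → 33.2 mol (3 s.f., last digit at the 10^-1 place).
3.83 × 1.48 = 5.6684 → 5.67 mol (3 s.f., last digit at the 10^-2 place).
Sum: 38.91 mol; keep the coarser place, 10^-1.
Result: 38.9 mol.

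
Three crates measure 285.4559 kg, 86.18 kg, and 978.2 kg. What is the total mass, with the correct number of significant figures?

1.3498 × 10^3 kg

285.4559 kg + 86.18 kg + 978.2 kg = 1349.8359 kg.
Addition/subtraction keeps the fewest decimal places: 285.4559 → 4 decimal places, 86.18 → 2 decimal places, 978.2 → 1 decimal place; limit is 1.
Rounded to 1 decimal place: 1.3498 × 10^3 kg.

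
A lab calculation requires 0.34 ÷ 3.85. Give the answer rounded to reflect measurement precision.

0.34 ÷ 3.85 = 0.0883116883117…
Multiplication/division keeps the fewest significant figures: 0.34 → 2 s.f., 3.85 → 3 s.f.; limit is 2.
Rounded to 2 significant figures: 0.088.

0.088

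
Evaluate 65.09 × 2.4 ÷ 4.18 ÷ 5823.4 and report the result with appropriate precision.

0.0064

65.09 × 2.4 ÷ 4.18 ÷ 5823.4 = 0.00641759947863…
Multiplication/division keeps the fewest significant figures: 65.09 → 4 s.f., 2.4 → 2 s.f., 4.18 → 3 s.f., 5823.4 → 5 s.f.; limit is 2.
Rounded to 2 significant figures: 0.0064.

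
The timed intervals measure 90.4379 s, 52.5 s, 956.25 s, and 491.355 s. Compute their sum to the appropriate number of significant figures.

1590.5 s

90.4379 s + 52.5 s + 956.25 s + 491.355 s = 1590.5429 s.
Addition/subtraction keeps the fewest decimal places: 90.4379 → 4 decimal places, 52.5 → 1 decimal place, 956.25 → 2 decimal places, 491.355 → 3 decimal places; limit is 1.
Rounded to 1 decimal place: 1590.5 s.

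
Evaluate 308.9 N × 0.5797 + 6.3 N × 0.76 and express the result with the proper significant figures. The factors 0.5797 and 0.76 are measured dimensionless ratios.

183.9 N

308.9 × 0.5797 = 179.06933 → 179.1 N (4 s.f., last digit at the 10^-1 place).
6.3 × 0.76 = 4.788 → 4.8 N (2 s.f., last digit at the 10^-1 place).
Sum: 183.85733 N; keep the coarser place, 10^-1.
Result: 183.9 N.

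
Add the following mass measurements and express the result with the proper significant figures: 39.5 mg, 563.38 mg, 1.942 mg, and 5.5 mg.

6.103 × 10^2 mg

39.5 mg + 563.38 mg + 1.942 mg + 5.5 mg = 610.322 mg.
Addition/subtraction keeps the fewest decimal places: 39.5 → 1 decimal place, 563.38 → 2 decimal places, 1.942 → 3 decimal places, 5.5 → 1 decimal place; limit is 1.
Rounded to 1 decimal place: 6.103 × 10^2 mg.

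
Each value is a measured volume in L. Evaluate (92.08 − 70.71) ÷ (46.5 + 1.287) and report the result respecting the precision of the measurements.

92.08 − 70.71 = 21.37, limited to 2 d.p. → 4 s.f.; 46.5 + 1.287 = 47.787, limited to 1 d.p. → 3 s.f.
Carrying full precision, 21.37 ÷ 47.787 = 0.447192751167…; keep min(4, 3) = 3 s.f.
Rounded to 3 significant figures: 0.447.

0.447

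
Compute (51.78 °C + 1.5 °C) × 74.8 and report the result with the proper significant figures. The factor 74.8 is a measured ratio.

51.78 °C + 1.5 °C = 53.28 °C; the sum is limited to 1 decimal place (3 s.f.).
Carrying full precision, 53.28 × 74.8 = 3985.344 °C; 74.8 has 3 s.f., so the result keeps min(3, 3) = 3 s.f.
Rounded to 3 significant figures: 3.99 × 10³ °C.

3.99 × 10³ °C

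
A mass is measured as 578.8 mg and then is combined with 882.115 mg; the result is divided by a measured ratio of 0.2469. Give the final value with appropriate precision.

5917 mg

578.8 mg + 882.115 mg = 1460.915 mg; the sum is limited to 1 decimal place (5 s.f.).
Carrying full precision, 1460.915 ÷ 0.2469 = 5917.03118672… mg; 0.2469 has 4 s.f., so the result keeps min(5, 4) = 4 s.f.
Rounded to 4 significant figures: 5917 mg.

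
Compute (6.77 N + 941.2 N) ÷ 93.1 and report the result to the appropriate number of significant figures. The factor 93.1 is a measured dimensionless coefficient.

10.2 N

6.77 N + 941.2 N = 947.97 N; the sum is limited to 1 decimal place (4 s.f.).
Carrying full precision, 947.97 ÷ 93.1 = 10.1822771214… N; 93.1 has 3 s.f., so the result keeps min(4, 3) = 3 s.f.
Rounded to 3 significant figures: 10.2 N.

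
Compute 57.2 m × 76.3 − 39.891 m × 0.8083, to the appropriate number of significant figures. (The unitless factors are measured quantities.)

57.2 × 76.3 = 4364.36 → 4.36 × 10^3 m (3 s.f., last digit at the 10^1 place).
39.891 × 0.8083 = 32.2438953 → 32.24 m (4 s.f., last digit at the 10^-2 place).
Difference: 4332.1161047 m; keep the coarser place, 10^1.
Result: 4.33 × 10^3 m.

4.33 × 10^3 m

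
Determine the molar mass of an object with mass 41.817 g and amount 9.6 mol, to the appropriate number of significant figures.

4.4 g/mol

molar mass = 41.817 g ÷ 9.6 mol = 4.3559375 g/mol.
41.817 has 5 significant figures; 9.6 has 2.
Division/multiplication keeps the fewest: 2 significant figures.
Rounded: 4.4 g/mol.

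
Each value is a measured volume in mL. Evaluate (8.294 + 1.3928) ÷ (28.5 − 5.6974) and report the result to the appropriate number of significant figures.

8.294 + 1.3928 = 9.6868, limited to 3 d.p. → 4 s.f.; 28.5 − 5.6974 = 22.8026, limited to 1 d.p. → 3 s.f.
Carrying full precision, 9.6868 ÷ 22.8026 = 0.42481120574…; keep min(4, 3) = 3 s.f.
Rounded to 3 significant figures: 0.425.

0.425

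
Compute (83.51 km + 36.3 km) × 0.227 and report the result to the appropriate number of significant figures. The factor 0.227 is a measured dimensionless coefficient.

83.51 km + 36.3 km = 119.81 km; the sum is limited to 1 decimal place (4 s.f.).
Carrying full precision, 119.81 × 0.227 = 27.19687 km; 0.227 has 3 s.f., so the result keeps min(4, 3) = 3 s.f.
Rounded to 3 significant figures: 27.2 km.

27.2 km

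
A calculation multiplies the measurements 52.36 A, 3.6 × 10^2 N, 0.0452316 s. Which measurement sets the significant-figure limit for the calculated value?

52.36 A → 4 s.f.; 3.6 × 10^2 N → 2 s.f.; 0.0452316 s → 6 s.f.
The fewest is 2 significant figures, from 3.6 × 10^2 N.

3.6 × 10^2 N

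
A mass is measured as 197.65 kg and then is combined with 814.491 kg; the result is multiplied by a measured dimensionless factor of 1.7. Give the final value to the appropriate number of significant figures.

1.7 × 10^3 kg

197.65 kg + 814.491 kg = 1012.141 kg; the sum is limited to 2 decimal places (6 s.f.).
Carrying full precision, 1012.141 × 1.7 = 1720.6397 kg; 1.7 has 2 s.f., so the result keeps min(6, 2) = 2 s.f.
Rounded to 2 significant figures: 1.7 × 10^3 kg.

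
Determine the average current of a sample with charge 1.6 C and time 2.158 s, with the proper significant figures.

0.74 A

average current = 1.6 C ÷ 2.158 s = 0.741427247451… A.
1.6 has 2 significant figures; 2.158 has 4.
Division/multiplication keeps the fewest: 2 significant figures.
Rounded: 0.74 A.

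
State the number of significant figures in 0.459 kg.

3

0.459: leading zeros are not significant.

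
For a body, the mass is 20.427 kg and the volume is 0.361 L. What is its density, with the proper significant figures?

density = 20.427 kg ÷ 0.361 L = 56.5844875346… kg/L.
20.427 has 5 significant figures; 0.361 has 3.
Division/multiplication keeps the fewest: 3 significant figures.
Rounded: 56.6 kg/L.

56.6 kg/L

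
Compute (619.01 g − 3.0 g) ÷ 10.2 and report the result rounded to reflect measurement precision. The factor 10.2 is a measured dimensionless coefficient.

60.4 g

619.01 g − 3.0 g = 616.01 g; the difference is limited to 1 decimal place (4 s.f.).
Carrying full precision, 616.01 ÷ 10.2 = 60.3931372549… g; 10.2 has 3 s.f., so the result keeps min(4, 3) = 3 s.f.
Rounded to 3 significant figures: 60.4 g.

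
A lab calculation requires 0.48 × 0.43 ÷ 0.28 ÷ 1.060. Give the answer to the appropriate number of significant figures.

0.70

0.48 × 0.43 ÷ 0.28 ÷ 1.060 = 0.695417789757…
Multiplication/division keeps the fewest significant figures: 0.48 → 2 s.f., 0.43 → 2 s.f., 0.28 → 2 s.f., 1.060 → 4 s.f.; limit is 2.
Rounded to 2 significant figures: 0.70.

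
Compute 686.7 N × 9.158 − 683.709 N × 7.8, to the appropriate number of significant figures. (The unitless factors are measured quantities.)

1.0 × 10^3 N

686.7 × 9.158 = 6288.7986 → 6289 N (4 s.f., last digit at the 10^0 place).
683.709 × 7.8 = 5332.9302 → 5.3 × 10^3 N (2 s.f., last digit at the 10^2 place).
Difference: 955.8684 N; keep the coarser place, 10^2.
Result: 1.0 × 10^3 N.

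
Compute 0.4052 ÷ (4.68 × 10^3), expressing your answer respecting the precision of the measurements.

0.4052 ÷ (4.68 × 10^3) = 0.0000865811965812…
Multiplication/division keeps the fewest significant figures: 0.4052 → 4 s.f., 4.68 × 10^3 → 3 s.f.; limit is 3.
Rounded to 3 significant figures: 8.66 × 10^-5.

8.66 × 10^-5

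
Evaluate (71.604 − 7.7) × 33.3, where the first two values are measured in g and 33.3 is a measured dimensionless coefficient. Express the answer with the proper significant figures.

2.13 × 10^3 g

71.604 g − 7.7 g = 63.904 g; the difference is limited to 1 decimal place (3 s.f.).
Carrying full precision, 63.904 × 33.3 = 2128.0032 g; 33.3 has 3 s.f., so the result keeps min(3, 3) = 3 s.f.
Rounded to 3 significant figures: 2.13 × 10^3 g.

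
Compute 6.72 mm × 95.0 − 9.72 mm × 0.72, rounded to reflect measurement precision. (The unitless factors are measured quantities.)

6.31 × 10^2 mm

6.72 × 95.0 = 638.4 → 638 mm (3 s.f., last digit at the 10^0 place).
9.72 × 0.72 = 6.9984 → 7.0 mm (2 s.f., last digit at the 10^-1 place).
Difference: 631.4016 mm; keep the coarser place, 10^0.
Result: 6.31 × 10^2 mm.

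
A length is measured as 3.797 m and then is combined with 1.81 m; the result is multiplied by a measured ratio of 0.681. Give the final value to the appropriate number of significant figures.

3.82 m

3.797 m + 1.81 m = 5.607 m; the sum is limited to 2 decimal places (3 s.f.).
Carrying full precision, 5.607 × 0.681 = 3.818367 m; 0.681 has 3 s.f., so the result keeps min(3, 3) = 3 s.f.
Rounded to 3 significant figures: 3.82 m.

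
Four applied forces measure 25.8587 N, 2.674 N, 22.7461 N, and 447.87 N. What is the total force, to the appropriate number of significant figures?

25.8587 N + 2.674 N + 22.7461 N + 447.87 N = 499.1488 N.
Addition/subtraction keeps the fewest decimal places: 25.8587 → 4 decimal places, 2.674 → 3 decimal places, 22.7461 → 4 decimal places, 447.87 → 2 decimal places; limit is 2.
Rounded to 2 decimal places: 499.15 N.

499.15 N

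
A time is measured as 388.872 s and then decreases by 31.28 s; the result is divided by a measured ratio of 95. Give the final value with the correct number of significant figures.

3.8 s

388.872 s − 31.28 s = 357.592 s; the difference is limited to 2 decimal places (5 s.f.).
Carrying full precision, 357.592 ÷ 95 = 3.76412631579… s; 95 has 2 s.f., so the result keeps min(5, 2) = 2 s.f.
Rounded to 2 significant figures: 3.8 s.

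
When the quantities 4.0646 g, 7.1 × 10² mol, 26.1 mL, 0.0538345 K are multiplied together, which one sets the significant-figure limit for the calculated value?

4.0646 g → 5 s.f.; 7.1 × 10² mol → 2 s.f.; 26.1 mL → 3 s.f.; 0.0538345 K → 6 s.f.
The fewest is 2 significant figures, from 7.1 × 10² mol.

7.1 × 10² mol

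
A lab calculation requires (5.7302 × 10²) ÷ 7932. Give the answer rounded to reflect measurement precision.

(5.7302 × 10²) ÷ 7932 = 0.0722415532022…
Multiplication/division keeps the fewest significant figures: 5.7302 × 10² → 5 s.f., 7932 → 4 s.f.; limit is 4.
Rounded to 4 significant figures: 0.07224.

0.07224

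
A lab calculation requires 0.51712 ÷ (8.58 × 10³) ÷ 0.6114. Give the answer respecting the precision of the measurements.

0.51712 ÷ (8.58 × 10³) ÷ 0.6114 = 0.0000985776844462…
Multiplication/division keeps the fewest significant figures: 0.51712 → 5 s.f., 8.58 × 10³ → 3 s.f., 0.6114 → 4 s.f.; limit is 3.
Rounded to 3 significant figures: 9.86 × 10⁻⁵.

9.86 × 10⁻⁵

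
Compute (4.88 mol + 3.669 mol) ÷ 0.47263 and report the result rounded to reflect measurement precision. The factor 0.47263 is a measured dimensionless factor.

4.88 mol + 3.669 mol = 8.549 mol; the sum is limited to 2 decimal places (3 s.f.).
Carrying full precision, 8.549 ÷ 0.47263 = 18.0881450606… mol; 0.47263 has 5 s.f., so the result keeps min(3, 5) = 3 s.f.
Rounded to 3 significant figures: 18.1 mol.

18.1 mol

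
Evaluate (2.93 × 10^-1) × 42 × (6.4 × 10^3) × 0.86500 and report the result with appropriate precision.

6.8 × 10^4

(2.93 × 10^-1) × 42 × (6.4 × 10^3) × 0.86500 = 68126.016
Multiplication/division keeps the fewest significant figures: 2.93 × 10^-1 → 3 s.f., 42 → 2 s.f., 6.4 × 10^3 → 2 s.f., 0.86500 → 5 s.f.; limit is 2.
Rounded to 2 significant figures: 6.8 × 10^4.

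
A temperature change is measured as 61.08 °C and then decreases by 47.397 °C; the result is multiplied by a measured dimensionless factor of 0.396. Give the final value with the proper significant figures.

61.08 °C − 47.397 °C = 13.683 °C; the difference is limited to 2 decimal places (4 s.f.).
Carrying full precision, 13.683 × 0.396 = 5.418468 °C; 0.396 has 3 s.f., so the result keeps min(4, 3) = 3 s.f.
Rounded to 3 significant figures: 5.42 °C.

5.42 °C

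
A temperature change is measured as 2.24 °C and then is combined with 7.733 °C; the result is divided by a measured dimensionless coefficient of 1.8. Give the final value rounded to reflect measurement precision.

2.24 °C + 7.733 °C = 9.973 °C; the sum is limited to 2 decimal places (3 s.f.).
Carrying full precision, 9.973 ÷ 1.8 = 5.54055555556… °C; 1.8 has 2 s.f., so the result keeps min(3, 2) = 2 s.f.
Rounded to 2 significant figures: 5.5 °C.

5.5 °C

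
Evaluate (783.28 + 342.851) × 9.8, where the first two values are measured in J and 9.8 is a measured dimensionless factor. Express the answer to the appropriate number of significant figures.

1.1 × 10^4 J

783.28 J + 342.851 J = 1126.131 J; the sum is limited to 2 decimal places (6 s.f.).
Carrying full precision, 1126.131 × 9.8 = 11036.0838 J; 9.8 has 2 s.f., so the result keeps min(6, 2) = 2 s.f.
Rounded to 2 significant figures: 1.1 × 10^4 J.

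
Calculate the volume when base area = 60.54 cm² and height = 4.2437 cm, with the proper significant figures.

volume = 60.54 cm² × 4.2437 cm = 256.913598 cm³.
60.54 has 4 significant figures; 4.2437 has 5.
Division/multiplication keeps the fewest: 4 significant figures.
Rounded: 256.9 cm³.

256.9 cm³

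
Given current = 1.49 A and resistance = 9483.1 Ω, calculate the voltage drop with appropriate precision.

1.41 × 10^4 V

voltage drop = 1.49 A × 9483.1 Ω = 14129.819 V.
1.49 has 3 significant figures; 9483.1 has 5.
Division/multiplication keeps the fewest: 3 significant figures.
Rounded: 1.41 × 10^4 V.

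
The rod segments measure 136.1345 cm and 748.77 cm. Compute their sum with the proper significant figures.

136.1345 cm + 748.77 cm = 884.9045 cm.
Addition/subtraction keeps the fewest decimal places: 136.1345 → 4 decimal places, 748.77 → 2 decimal places; limit is 2.
Rounded to 2 decimal places: 884.90 cm.

884.90 cm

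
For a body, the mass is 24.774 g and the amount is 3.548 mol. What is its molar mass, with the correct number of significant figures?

6.983 g/mol

molar mass = 24.774 g ÷ 3.548 mol = 6.9825253664… g/mol.
24.774 has 5 significant figures; 3.548 has 4.
Division/multiplication keeps the fewest: 4 significant figures.
Rounded: 6.983 g/mol.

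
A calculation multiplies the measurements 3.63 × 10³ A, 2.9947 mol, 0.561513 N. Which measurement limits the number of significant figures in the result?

3.63 × 10³ A

3.63 × 10³ A → 3 s.f.; 2.9947 mol → 5 s.f.; 0.561513 N → 6 s.f.
The fewest is 3 significant figures, from 3.63 × 10³ A.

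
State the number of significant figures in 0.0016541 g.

5

0.0016541: leading zeros are not significant.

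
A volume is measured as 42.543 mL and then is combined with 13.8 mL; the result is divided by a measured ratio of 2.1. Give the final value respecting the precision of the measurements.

27 mL

42.543 mL + 13.8 mL = 56.343 mL; the sum is limited to 1 decimal place (3 s.f.).
Carrying full precision, 56.343 ÷ 2.1 = 26.83 mL; 2.1 has 2 s.f., so the result keeps min(3, 2) = 2 s.f.
Rounded to 2 significant figures: 27 mL.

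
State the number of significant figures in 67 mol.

2

67: every digit is nonzero and significant.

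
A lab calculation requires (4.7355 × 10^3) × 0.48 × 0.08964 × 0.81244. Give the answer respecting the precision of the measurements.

(4.7355 × 10^3) × 0.48 × 0.08964 × 0.81244 = 165.538960482…
Multiplication/division keeps the fewest significant figures: 4.7355 × 10^3 → 5 s.f., 0.48 → 2 s.f., 0.08964 → 4 s.f., 0.81244 → 5 s.f.; limit is 2.
Rounded to 2 significant figures: 1.7 × 10^2.

1.7 × 10^2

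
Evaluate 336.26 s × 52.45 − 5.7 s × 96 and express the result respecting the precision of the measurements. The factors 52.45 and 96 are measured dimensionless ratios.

1.709 × 10^4 s

336.26 × 52.45 = 17636.837 → 1.764 × 10^4 s (4 s.f., last digit at the 10^1 place).
5.7 × 96 = 547.2 → 5.5 × 10^2 s (2 s.f., last digit at the 10^1 place).
Difference: 17089.637 s; keep the coarser place, 10^1.
Result: 1.709 × 10^4 s.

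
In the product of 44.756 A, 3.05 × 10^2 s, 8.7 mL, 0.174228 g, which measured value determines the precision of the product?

8.7 mL

44.756 A → 5 s.f.; 3.05 × 10^2 s → 3 s.f.; 8.7 mL → 2 s.f.; 0.174228 g → 6 s.f.
The fewest is 2 significant figures, from 8.7 mL.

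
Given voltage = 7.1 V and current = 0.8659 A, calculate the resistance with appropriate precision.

8.2 Ω

resistance = 7.1 V ÷ 0.8659 A = 8.19956115025… Ω.
7.1 has 2 significant figures; 0.8659 has 4.
Division/multiplication keeps the fewest: 2 significant figures.
Rounded: 8.2 Ω.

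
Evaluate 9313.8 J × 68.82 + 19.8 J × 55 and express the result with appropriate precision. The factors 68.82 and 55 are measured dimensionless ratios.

9313.8 × 68.82 = 640975.716 → 6.410 × 10^5 J (4 s.f., last digit at the 10^2 place).
19.8 × 55 = 1089 → 1.1 × 10^3 J (2 s.f., last digit at the 10^2 place).
Sum: 642064.716 J; keep the coarser place, 10^2.
Result: 6.421 × 10^5 J.

6.421 × 10^5 J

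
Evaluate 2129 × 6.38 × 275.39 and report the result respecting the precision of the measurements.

2129 × 6.38 × 275.39 = 3740627.8778
Multiplication/division keeps the fewest significant figures: 2129 → 4 s.f., 6.38 → 3 s.f., 275.39 → 5 s.f.; limit is 3.
Rounded to 3 significant figures: 3.74 × 10⁶.

3.74 × 10⁶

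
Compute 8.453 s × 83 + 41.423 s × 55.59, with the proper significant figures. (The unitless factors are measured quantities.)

8.453 × 83 = 701.599 → 7.0 × 10² s (2 s.f., last digit at the 10^1 place).
41.423 × 55.59 = 2302.70457 → 2.303 × 10³ s (4 s.f., last digit at the 10^0 place).
Sum: 3004.30357 s; keep the coarser place, 10^1.
Result: 3.00 × 10³ s.

3.00 × 10³ s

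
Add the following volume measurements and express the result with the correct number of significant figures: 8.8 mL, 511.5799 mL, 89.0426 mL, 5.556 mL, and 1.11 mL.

616.1 mL

8.8 mL + 511.5799 mL + 89.0426 mL + 5.556 mL + 1.11 mL = 616.0885 mL.
Addition/subtraction keeps the fewest decimal places: 8.8 → 1 decimal place, 511.5799 → 4 decimal places, 89.0426 → 4 decimal places, 5.556 → 3 decimal places, 1.11 → 2 decimal places; limit is 1.
Rounded to 1 decimal place: 616.1 mL.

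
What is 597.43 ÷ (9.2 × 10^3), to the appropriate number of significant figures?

0.065

597.43 ÷ (9.2 × 10^3) = 0.0649380434783…
Multiplication/division keeps the fewest significant figures: 597.43 → 5 s.f., 9.2 × 10^3 → 2 s.f.; limit is 2.
Rounded to 2 significant figures: 0.065.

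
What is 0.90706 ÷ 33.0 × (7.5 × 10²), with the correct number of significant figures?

0.90706 ÷ 33.0 × (7.5 × 10²) = 20.615
Multiplication/division keeps the fewest significant figures: 0.90706 → 5 s.f., 33.0 → 3 s.f., 7.5 × 10² → 2 s.f.; limit is 2.
Rounded to 2 significant figures: 21.

21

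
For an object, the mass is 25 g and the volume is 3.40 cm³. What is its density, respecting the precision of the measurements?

7.4 g/cm³

density = 25 g ÷ 3.40 cm³ = 7.35294117647… g/cm³.
25 has 2 significant figures; 3.40 has 3.
Division/multiplication keeps the fewest: 2 significant figures.
Rounded: 7.4 g/cm³.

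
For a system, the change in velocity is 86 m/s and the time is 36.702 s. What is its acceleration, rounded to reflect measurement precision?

acceleration = 86 m/s ÷ 36.702 s = 2.34319655605… m/s².
86 has 2 significant figures; 36.702 has 5.
Division/multiplication keeps the fewest: 2 significant figures.
Rounded: 2.3 m/s².

2.3 m/s²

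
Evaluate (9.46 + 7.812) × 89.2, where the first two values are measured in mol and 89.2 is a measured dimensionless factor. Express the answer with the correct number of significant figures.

1.54 × 10³ mol

9.46 mol + 7.812 mol = 17.272 mol; the sum is limited to 2 decimal places (4 s.f.).
Carrying full precision, 17.272 × 89.2 = 1540.6624 mol; 89.2 has 3 s.f., so the result keeps min(4, 3) = 3 s.f.
Rounded to 3 significant figures: 1.54 × 10³ mol.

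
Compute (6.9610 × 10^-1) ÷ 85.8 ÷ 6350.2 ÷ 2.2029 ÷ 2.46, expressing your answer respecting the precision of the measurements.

(6.9610 × 10^-1) ÷ 85.8 ÷ 6350.2 ÷ 2.2029 ÷ 2.46 = 2.35758333106 × 10^-7…
Multiplication/division keeps the fewest significant figures: 6.9610 × 10^-1 → 5 s.f., 85.8 → 3 s.f., 6350.2 → 5 s.f., 2.2029 → 5 s.f., 2.46 → 3 s.f.; limit is 3.
Rounded to 3 significant figures: 2.36 × 10^-7.

2.36 × 10^-7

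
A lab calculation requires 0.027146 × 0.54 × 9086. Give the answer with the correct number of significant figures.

1.3 × 10²

0.027146 × 0.54 × 9086 = 133.19022024
Multiplication/division keeps the fewest significant figures: 0.027146 → 5 s.f., 0.54 → 2 s.f., 9086 → 4 s.f.; limit is 2.
Rounded to 2 significant figures: 1.3 × 10².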